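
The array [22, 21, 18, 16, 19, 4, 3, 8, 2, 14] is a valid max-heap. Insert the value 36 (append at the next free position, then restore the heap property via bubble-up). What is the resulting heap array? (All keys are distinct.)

append 36 at index 10 → [22, 21, 18, 16, 19, 4, 3, 8, 2, 14, 36]
36 > parent 19 at index 4, swap → [22, 21, 18, 16, 36, 4, 3, 8, 2, 14, 19]
36 > parent 21 at index 1, swap → [22, 36, 18, 16, 21, 4, 3, 8, 2, 14, 19]
36 > parent 22 at index 0, swap → [36, 22, 18, 16, 21, 4, 3, 8, 2, 14, 19]

[36, 22, 18, 16, 21, 4, 3, 8, 2, 14, 19]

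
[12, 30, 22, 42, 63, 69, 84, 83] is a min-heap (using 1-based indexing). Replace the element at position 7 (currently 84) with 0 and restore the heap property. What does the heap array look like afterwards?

[0, 30, 12, 42, 63, 69, 22, 83]

set index 7 from 84 to 0 → [12, 30, 22, 42, 63, 69, 0, 83]
0 < parent 22 at index 3, swap → [12, 30, 0, 42, 63, 69, 22, 83]
0 < parent 12 at index 1, swap → [0, 30, 12, 42, 63, 69, 22, 83]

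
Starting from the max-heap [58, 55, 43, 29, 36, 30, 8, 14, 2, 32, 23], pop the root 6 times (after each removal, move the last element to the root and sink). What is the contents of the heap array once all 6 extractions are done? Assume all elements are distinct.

extract-max #1 returns 58:
  remove root 58; move last element 23 to root → [23, 55, 43, 29, 36, 30, 8, 14, 2, 32]
  23 vs larger child 55 at index 1, swap → [55, 23, 43, 29, 36, 30, 8, 14, 2, 32]
  23 vs larger child 36 at index 4, swap → [55, 36, 43, 29, 23, 30, 8, 14, 2, 32]
  23 vs only child 32 at index 9, swap → [55, 36, 43, 29, 32, 30, 8, 14, 2, 23]
extract-max #2 returns 55:
  remove root 55; move last element 23 to root → [23, 36, 43, 29, 32, 30, 8, 14, 2]
  23 vs larger child 43 at index 2, swap → [43, 36, 23, 29, 32, 30, 8, 14, 2]
  23 vs larger child 30 at index 5, swap → [43, 36, 30, 29, 32, 23, 8, 14, 2]
extract-max #3 returns 43:
  remove root 43; move last element 2 to root → [2, 36, 30, 29, 32, 23, 8, 14]
  2 vs larger child 36 at index 1, swap → [36, 2, 30, 29, 32, 23, 8, 14]
  2 vs larger child 32 at index 4, swap → [36, 32, 30, 29, 2, 23, 8, 14]
extract-max #4 returns 36:
  remove root 36; move last element 14 to root → [14, 32, 30, 29, 2, 23, 8]
  14 vs larger child 32 at index 1, swap → [32, 14, 30, 29, 2, 23, 8]
  14 vs larger child 29 at index 3, swap → [32, 29, 30, 14, 2, 23, 8]
extract-max #5 returns 32:
  remove root 32; move last element 8 to root → [8, 29, 30, 14, 2, 23]
  8 vs larger child 30 at index 2, swap → [30, 29, 8, 14, 2, 23]
  8 vs only child 23 at index 5, swap → [30, 29, 23, 14, 2, 8]
extract-max #6 returns 30:
  remove root 30; move last element 8 to root → [8, 29, 23, 14, 2]
  8 vs larger child 29 at index 1, swap → [29, 8, 23, 14, 2]
  8 vs larger child 14 at index 3, swap → [29, 14, 23, 8, 2]

[29, 14, 23, 8, 2]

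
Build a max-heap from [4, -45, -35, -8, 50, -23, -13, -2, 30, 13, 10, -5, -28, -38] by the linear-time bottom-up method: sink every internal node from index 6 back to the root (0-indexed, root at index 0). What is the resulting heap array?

[50, 30, -5, 4, 13, -23, -13, -2, -8, -45, 10, -35, -28, -38]

sift down from index 6: already satisfies heap property
sift down from index 5:
  -23 vs larger child -5 at index 11, swap → [4, -45, -35, -8, 50, -5, -13, -2, 30, 13, 10, -23, -28, -38]
sift down from index 4: already satisfies heap property
sift down from index 3:
  -8 vs larger child 30 at index 8, swap → [4, -45, -35, 30, 50, -5, -13, -2, -8, 13, 10, -23, -28, -38]
sift down from index 2:
  -35 vs larger child -5 at index 5, swap → [4, -45, -5, 30, 50, -35, -13, -2, -8, 13, 10, -23, -28, -38]
  -35 vs larger child -23 at index 11, swap → [4, -45, -5, 30, 50, -23, -13, -2, -8, 13, 10, -35, -28, -38]
sift down from index 1:
  -45 vs larger child 50 at index 4, swap → [4, 50, -5, 30, -45, -23, -13, -2, -8, 13, 10, -35, -28, -38]
  -45 vs larger child 13 at index 9, swap → [4, 50, -5, 30, 13, -23, -13, -2, -8, -45, 10, -35, -28, -38]
sift down from index 0:
  4 vs larger child 50 at index 1, swap → [50, 4, -5, 30, 13, -23, -13, -2, -8, -45, 10, -35, -28, -38]
  4 vs larger child 30 at index 3, swap → [50, 30, -5, 4, 13, -23, -13, -2, -8, -45, 10, -35, -28, -38]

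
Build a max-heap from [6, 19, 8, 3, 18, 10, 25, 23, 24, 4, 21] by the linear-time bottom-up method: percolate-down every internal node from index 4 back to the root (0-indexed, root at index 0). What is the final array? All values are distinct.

[25, 24, 10, 23, 21, 6, 8, 19, 3, 4, 18]

sift down from index 4:
  18 vs larger child 21 at index 10, swap → [6, 19, 8, 3, 21, 10, 25, 23, 24, 4, 18]
sift down from index 3:
  3 vs larger child 24 at index 8, swap → [6, 19, 8, 24, 21, 10, 25, 23, 3, 4, 18]
sift down from index 2:
  8 vs larger child 25 at index 6, swap → [6, 19, 25, 24, 21, 10, 8, 23, 3, 4, 18]
sift down from index 1:
  19 vs larger child 24 at index 3, swap → [6, 24, 25, 19, 21, 10, 8, 23, 3, 4, 18]
  19 vs larger child 23 at index 7, swap → [6, 24, 25, 23, 21, 10, 8, 19, 3, 4, 18]
sift down from index 0:
  6 vs larger child 25 at index 2, swap → [25, 24, 6, 23, 21, 10, 8, 19, 3, 4, 18]
  6 vs larger child 10 at index 5, swap → [25, 24, 10, 23, 21, 6, 8, 19, 3, 4, 18]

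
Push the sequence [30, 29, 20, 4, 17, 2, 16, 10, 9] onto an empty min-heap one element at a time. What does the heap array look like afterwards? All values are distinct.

[2, 9, 4, 10, 20, 29, 16, 30, 17]

Insert 30:
  append 30 at index 0 → [30] (no swap needed)
Insert 29:
  append 29 at index 1 → [30, 29]
  29 < parent 30 at index 0, swap → [29, 30]
Insert 20:
  append 20 at index 2 → [29, 30, 20]
  20 < parent 29 at index 0, swap → [20, 30, 29]
Insert 4:
  append 4 at index 3 → [20, 30, 29, 4]
  4 < parent 30 at index 1, swap → [20, 4, 29, 30]
  4 < parent 20 at index 0, swap → [4, 20, 29, 30]
Insert 17:
  append 17 at index 4 → [4, 20, 29, 30, 17]
  17 < parent 20 at index 1, swap → [4, 17, 29, 30, 20]
Insert 2:
  append 2 at index 5 → [4, 17, 29, 30, 20, 2]
  2 < parent 29 at index 2, swap → [4, 17, 2, 30, 20, 29]
  2 < parent 4 at index 0, swap → [2, 17, 4, 30, 20, 29]
Insert 16:
  append 16 at index 6 → [2, 17, 4, 30, 20, 29, 16] (no swap needed)
Insert 10:
  append 10 at index 7 → [2, 17, 4, 30, 20, 29, 16, 10]
  10 < parent 30 at index 3, swap → [2, 17, 4, 10, 20, 29, 16, 30]
  10 < parent 17 at index 1, swap → [2, 10, 4, 17, 20, 29, 16, 30]
Insert 9:
  append 9 at index 8 → [2, 10, 4, 17, 20, 29, 16, 30, 9]
  9 < parent 17 at index 3, swap → [2, 10, 4, 9, 20, 29, 16, 30, 17]
  9 < parent 10 at index 1, swap → [2, 9, 4, 10, 20, 29, 16, 30, 17]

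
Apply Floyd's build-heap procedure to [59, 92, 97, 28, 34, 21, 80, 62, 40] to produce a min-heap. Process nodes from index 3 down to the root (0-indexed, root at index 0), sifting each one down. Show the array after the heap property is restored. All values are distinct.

sift down from index 3: already satisfies heap property
sift down from index 2:
  97 vs smaller child 21 at index 5, swap → [59, 92, 21, 28, 34, 97, 80, 62, 40]
sift down from index 1:
  92 vs smaller child 28 at index 3, swap → [59, 28, 21, 92, 34, 97, 80, 62, 40]
  92 vs smaller child 40 at index 8, swap → [59, 28, 21, 40, 34, 97, 80, 62, 92]
sift down from index 0:
  59 vs smaller child 21 at index 2, swap → [21, 28, 59, 40, 34, 97, 80, 62, 92]

[21, 28, 59, 40, 34, 97, 80, 62, 92]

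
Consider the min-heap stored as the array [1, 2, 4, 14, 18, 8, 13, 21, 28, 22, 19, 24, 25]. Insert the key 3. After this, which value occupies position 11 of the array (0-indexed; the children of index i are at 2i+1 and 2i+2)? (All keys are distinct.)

append 3 at index 13 → [1, 2, 4, 14, 18, 8, 13, 21, 28, 22, 19, 24, 25, 3]
3 < parent 13 at index 6, swap → [1, 2, 4, 14, 18, 8, 3, 21, 28, 22, 19, 24, 25, 13]
3 < parent 4 at index 2, swap → [1, 2, 3, 14, 18, 8, 4, 21, 28, 22, 19, 24, 25, 13]
resulting array: [1, 2, 3, 14, 18, 8, 4, 21, 28, 22, 19, 24, 25, 13]

24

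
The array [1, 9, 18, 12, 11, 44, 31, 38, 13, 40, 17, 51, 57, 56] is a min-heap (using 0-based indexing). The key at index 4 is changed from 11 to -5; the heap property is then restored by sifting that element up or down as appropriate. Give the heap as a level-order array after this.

set index 4 from 11 to -5 → [1, 9, 18, 12, -5, 44, 31, 38, 13, 40, 17, 51, 57, 56]
-5 < parent 9 at index 1, swap → [1, -5, 18, 12, 9, 44, 31, 38, 13, 40, 17, 51, 57, 56]
-5 < parent 1 at index 0, swap → [-5, 1, 18, 12, 9, 44, 31, 38, 13, 40, 17, 51, 57, 56]

[-5, 1, 18, 12, 9, 44, 31, 38, 13, 40, 17, 51, 57, 56]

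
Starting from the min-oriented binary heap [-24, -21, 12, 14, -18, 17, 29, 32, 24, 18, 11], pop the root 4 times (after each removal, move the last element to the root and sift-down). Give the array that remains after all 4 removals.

[12, 14, 17, 24, 18, 32, 29]

extract-min #1 returns -24:
  remove root -24; move last element 11 to root → [11, -21, 12, 14, -18, 17, 29, 32, 24, 18]
  11 vs smaller child -21 at index 1, swap → [-21, 11, 12, 14, -18, 17, 29, 32, 24, 18]
  11 vs smaller child -18 at index 4, swap → [-21, -18, 12, 14, 11, 17, 29, 32, 24, 18]
extract-min #2 returns -21:
  remove root -21; move last element 18 to root → [18, -18, 12, 14, 11, 17, 29, 32, 24]
  18 vs smaller child -18 at index 1, swap → [-18, 18, 12, 14, 11, 17, 29, 32, 24]
  18 vs smaller child 11 at index 4, swap → [-18, 11, 12, 14, 18, 17, 29, 32, 24]
extract-min #3 returns -18:
  remove root -18; move last element 24 to root → [24, 11, 12, 14, 18, 17, 29, 32]
  24 vs smaller child 11 at index 1, swap → [11, 24, 12, 14, 18, 17, 29, 32]
  24 vs smaller child 14 at index 3, swap → [11, 14, 12, 24, 18, 17, 29, 32]
extract-min #4 returns 11:
  remove root 11; move last element 32 to root → [32, 14, 12, 24, 18, 17, 29]
  32 vs smaller child 12 at index 2, swap → [12, 14, 32, 24, 18, 17, 29]
  32 vs smaller child 17 at index 5, swap → [12, 14, 17, 24, 18, 32, 29]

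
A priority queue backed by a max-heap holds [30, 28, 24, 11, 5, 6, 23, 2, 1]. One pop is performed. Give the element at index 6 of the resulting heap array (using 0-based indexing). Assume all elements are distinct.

23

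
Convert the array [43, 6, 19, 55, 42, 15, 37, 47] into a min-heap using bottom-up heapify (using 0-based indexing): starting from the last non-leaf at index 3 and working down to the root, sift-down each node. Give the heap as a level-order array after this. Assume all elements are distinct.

sift down from index 3:
  55 vs only child 47 at index 7, swap → [43, 6, 19, 47, 42, 15, 37, 55]
sift down from index 2:
  19 vs smaller child 15 at index 5, swap → [43, 6, 15, 47, 42, 19, 37, 55]
sift down from index 1: already satisfies heap property
sift down from index 0:
  43 vs smaller child 6 at index 1, swap → [6, 43, 15, 47, 42, 19, 37, 55]
  43 vs smaller child 42 at index 4, swap → [6, 42, 15, 47, 43, 19, 37, 55]

[6, 42, 15, 47, 43, 19, 37, 55]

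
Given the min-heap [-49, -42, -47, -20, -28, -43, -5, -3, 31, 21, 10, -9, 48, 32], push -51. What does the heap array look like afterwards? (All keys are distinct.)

[-51, -42, -49, -20, -28, -43, -47, -3, 31, 21, 10, -9, 48, 32, -5]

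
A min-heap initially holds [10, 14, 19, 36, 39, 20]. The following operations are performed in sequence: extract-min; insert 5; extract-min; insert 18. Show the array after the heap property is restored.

extract-min → returns 10:
  remove root 10; move last element 20 to root → [20, 14, 19, 36, 39]
  20 vs smaller child 14 at index 1, swap → [14, 20, 19, 36, 39]
insert 5:
  append 5 at index 5 → [14, 20, 19, 36, 39, 5]
  5 < parent 19 at index 2, swap → [14, 20, 5, 36, 39, 19]
  5 < parent 14 at index 0, swap → [5, 20, 14, 36, 39, 19]
extract-min → returns 5:
  remove root 5; move last element 19 to root → [19, 20, 14, 36, 39]
  19 vs smaller child 14 at index 2, swap → [14, 20, 19, 36, 39]
insert 18:
  append 18 at index 5 → [14, 20, 19, 36, 39, 18]
  18 < parent 19 at index 2, swap → [14, 20, 18, 36, 39, 19]

[14, 20, 18, 36, 39, 19]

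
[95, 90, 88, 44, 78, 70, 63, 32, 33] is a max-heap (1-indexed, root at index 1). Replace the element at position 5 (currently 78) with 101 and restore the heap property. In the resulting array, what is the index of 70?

6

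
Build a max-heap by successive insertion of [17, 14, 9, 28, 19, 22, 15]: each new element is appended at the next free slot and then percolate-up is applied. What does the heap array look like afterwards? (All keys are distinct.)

[28, 19, 22, 14, 17, 9, 15]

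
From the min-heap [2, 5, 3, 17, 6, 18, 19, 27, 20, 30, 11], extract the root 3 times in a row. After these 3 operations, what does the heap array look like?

[6, 17, 11, 20, 30, 18, 19, 27]

extract-min #1 returns 2:
  remove root 2; move last element 11 to root → [11, 5, 3, 17, 6, 18, 19, 27, 20, 30]
  11 vs smaller child 3 at index 2, swap → [3, 5, 11, 17, 6, 18, 19, 27, 20, 30]
extract-min #2 returns 3:
  remove root 3; move last element 30 to root → [30, 5, 11, 17, 6, 18, 19, 27, 20]
  30 vs smaller child 5 at index 1, swap → [5, 30, 11, 17, 6, 18, 19, 27, 20]
  30 vs smaller child 6 at index 4, swap → [5, 6, 11, 17, 30, 18, 19, 27, 20]
extract-min #3 returns 5:
  remove root 5; move last element 20 to root → [20, 6, 11, 17, 30, 18, 19, 27]
  20 vs smaller child 6 at index 1, swap → [6, 20, 11, 17, 30, 18, 19, 27]
  20 vs smaller child 17 at index 3, swap → [6, 17, 11, 20, 30, 18, 19, 27]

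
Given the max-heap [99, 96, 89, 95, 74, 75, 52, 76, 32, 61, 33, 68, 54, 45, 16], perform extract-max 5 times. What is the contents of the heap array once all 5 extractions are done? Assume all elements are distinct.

[75, 74, 68, 45, 61, 33, 52, 16, 32, 54]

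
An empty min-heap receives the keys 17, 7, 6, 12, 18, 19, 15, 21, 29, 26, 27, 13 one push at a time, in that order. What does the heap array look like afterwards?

Insert 17:
  append 17 at index 0 → [17] (no swap needed)
Insert 7:
  append 7 at index 1 → [17, 7]
  7 < parent 17 at index 0, swap → [7, 17]
Insert 6:
  append 6 at index 2 → [7, 17, 6]
  6 < parent 7 at index 0, swap → [6, 17, 7]
Insert 12:
  append 12 at index 3 → [6, 17, 7, 12]
  12 < parent 17 at index 1, swap → [6, 12, 7, 17]
Insert 18:
  append 18 at index 4 → [6, 12, 7, 17, 18] (no swap needed)
Insert 19:
  append 19 at index 5 → [6, 12, 7, 17, 18, 19] (no swap needed)
Insert 15:
  append 15 at index 6 → [6, 12, 7, 17, 18, 19, 15] (no swap needed)
Insert 21:
  append 21 at index 7 → [6, 12, 7, 17, 18, 19, 15, 21] (no swap needed)
Insert 29:
  append 29 at index 8 → [6, 12, 7, 17, 18, 19, 15, 21, 29] (no swap needed)
Insert 26:
  append 26 at index 9 → [6, 12, 7, 17, 18, 19, 15, 21, 29, 26] (no swap needed)
Insert 27:
  append 27 at index 10 → [6, 12, 7, 17, 18, 19, 15, 21, 29, 26, 27] (no swap needed)
Insert 13:
  append 13 at index 11 → [6, 12, 7, 17, 18, 19, 15, 21, 29, 26, 27, 13]
  13 < parent 19 at index 5, swap → [6, 12, 7, 17, 18, 13, 15, 21, 29, 26, 27, 19]

[6, 12, 7, 17, 18, 13, 15, 21, 29, 26, 27, 19]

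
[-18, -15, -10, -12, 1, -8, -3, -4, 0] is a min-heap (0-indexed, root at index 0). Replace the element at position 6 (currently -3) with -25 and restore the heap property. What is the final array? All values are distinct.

[-25, -15, -18, -12, 1, -8, -10, -4, 0]

set index 6 from -3 to -25 → [-18, -15, -10, -12, 1, -8, -25, -4, 0]
-25 < parent -10 at index 2, swap → [-18, -15, -25, -12, 1, -8, -10, -4, 0]
-25 < parent -18 at index 0, swap → [-25, -15, -18, -12, 1, -8, -10, -4, 0]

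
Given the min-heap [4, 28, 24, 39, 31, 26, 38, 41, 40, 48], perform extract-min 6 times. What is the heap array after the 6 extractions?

[39, 40, 48, 41]

extract-min #1 returns 4:
  remove root 4; move last element 48 to root → [48, 28, 24, 39, 31, 26, 38, 41, 40]
  48 vs smaller child 24 at index 2, swap → [24, 28, 48, 39, 31, 26, 38, 41, 40]
  48 vs smaller child 26 at index 5, swap → [24, 28, 26, 39, 31, 48, 38, 41, 40]
extract-min #2 returns 24:
  remove root 24; move last element 40 to root → [40, 28, 26, 39, 31, 48, 38, 41]
  40 vs smaller child 26 at index 2, swap → [26, 28, 40, 39, 31, 48, 38, 41]
  40 vs smaller child 38 at index 6, swap → [26, 28, 38, 39, 31, 48, 40, 41]
extract-min #3 returns 26:
  remove root 26; move last element 41 to root → [41, 28, 38, 39, 31, 48, 40]
  41 vs smaller child 28 at index 1, swap → [28, 41, 38, 39, 31, 48, 40]
  41 vs smaller child 31 at index 4, swap → [28, 31, 38, 39, 41, 48, 40]
extract-min #4 returns 28:
  remove root 28; move last element 40 to root → [40, 31, 38, 39, 41, 48]
  40 vs smaller child 31 at index 1, swap → [31, 40, 38, 39, 41, 48]
  40 vs smaller child 39 at index 3, swap → [31, 39, 38, 40, 41, 48]
extract-min #5 returns 31:
  remove root 31; move last element 48 to root → [48, 39, 38, 40, 41]
  48 vs smaller child 38 at index 2, swap → [38, 39, 48, 40, 41]
extract-min #6 returns 38:
  remove root 38; move last element 41 to root → [41, 39, 48, 40]
  41 vs smaller child 39 at index 1, swap → [39, 41, 48, 40]
  41 vs only child 40 at index 3, swap → [39, 40, 48, 41]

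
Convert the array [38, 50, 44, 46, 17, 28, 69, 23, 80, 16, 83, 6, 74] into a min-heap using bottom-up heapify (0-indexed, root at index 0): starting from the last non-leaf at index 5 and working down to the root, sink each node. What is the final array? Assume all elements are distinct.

[6, 16, 28, 23, 17, 38, 69, 46, 80, 50, 83, 44, 74]

sift down from index 5:
  28 vs smaller child 6 at index 11, swap → [38, 50, 44, 46, 17, 6, 69, 23, 80, 16, 83, 28, 74]
sift down from index 4:
  17 vs smaller child 16 at index 9, swap → [38, 50, 44, 46, 16, 6, 69, 23, 80, 17, 83, 28, 74]
sift down from index 3:
  46 vs smaller child 23 at index 7, swap → [38, 50, 44, 23, 16, 6, 69, 46, 80, 17, 83, 28, 74]
sift down from index 2:
  44 vs smaller child 6 at index 5, swap → [38, 50, 6, 23, 16, 44, 69, 46, 80, 17, 83, 28, 74]
  44 vs smaller child 28 at index 11, swap → [38, 50, 6, 23, 16, 28, 69, 46, 80, 17, 83, 44, 74]
sift down from index 1:
  50 vs smaller child 16 at index 4, swap → [38, 16, 6, 23, 50, 28, 69, 46, 80, 17, 83, 44, 74]
  50 vs smaller child 17 at index 9, swap → [38, 16, 6, 23, 17, 28, 69, 46, 80, 50, 83, 44, 74]
sift down from index 0:
  38 vs smaller child 6 at index 2, swap → [6, 16, 38, 23, 17, 28, 69, 46, 80, 50, 83, 44, 74]
  38 vs smaller child 28 at index 5, swap → [6, 16, 28, 23, 17, 38, 69, 46, 80, 50, 83, 44, 74]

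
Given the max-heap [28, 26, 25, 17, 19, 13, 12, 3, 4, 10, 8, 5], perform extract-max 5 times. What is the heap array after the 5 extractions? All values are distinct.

extract-max #1 returns 28:
  remove root 28; move last element 5 to root → [5, 26, 25, 17, 19, 13, 12, 3, 4, 10, 8]
  5 vs larger child 26 at index 1, swap → [26, 5, 25, 17, 19, 13, 12, 3, 4, 10, 8]
  5 vs larger child 19 at index 4, swap → [26, 19, 25, 17, 5, 13, 12, 3, 4, 10, 8]
  5 vs larger child 10 at index 9, swap → [26, 19, 25, 17, 10, 13, 12, 3, 4, 5, 8]
extract-max #2 returns 26:
  remove root 26; move last element 8 to root → [8, 19, 25, 17, 10, 13, 12, 3, 4, 5]
  8 vs larger child 25 at index 2, swap → [25, 19, 8, 17, 10, 13, 12, 3, 4, 5]
  8 vs larger child 13 at index 5, swap → [25, 19, 13, 17, 10, 8, 12, 3, 4, 5]
extract-max #3 returns 25:
  remove root 25; move last element 5 to root → [5, 19, 13, 17, 10, 8, 12, 3, 4]
  5 vs larger child 19 at index 1, swap → [19, 5, 13, 17, 10, 8, 12, 3, 4]
  5 vs larger child 17 at index 3, swap → [19, 17, 13, 5, 10, 8, 12, 3, 4]
extract-max #4 returns 19:
  remove root 19; move last element 4 to root → [4, 17, 13, 5, 10, 8, 12, 3]
  4 vs larger child 17 at index 1, swap → [17, 4, 13, 5, 10, 8, 12, 3]
  4 vs larger child 10 at index 4, swap → [17, 10, 13, 5, 4, 8, 12, 3]
extract-max #5 returns 17:
  remove root 17; move last element 3 to root → [3, 10, 13, 5, 4, 8, 12]
  3 vs larger child 13 at index 2, swap → [13, 10, 3, 5, 4, 8, 12]
  3 vs larger child 12 at index 6, swap → [13, 10, 12, 5, 4, 8, 3]

[13, 10, 12, 5, 4, 8, 3]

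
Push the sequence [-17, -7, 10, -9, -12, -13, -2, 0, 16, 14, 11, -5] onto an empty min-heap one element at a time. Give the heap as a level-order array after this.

Insert -17:
  append -17 at index 0 → [-17] (no swap needed)
Insert -7:
  append -7 at index 1 → [-17, -7] (no swap needed)
Insert 10:
  append 10 at index 2 → [-17, -7, 10] (no swap needed)
Insert -9:
  append -9 at index 3 → [-17, -7, 10, -9]
  -9 < parent -7 at index 1, swap → [-17, -9, 10, -7]
Insert -12:
  append -12 at index 4 → [-17, -9, 10, -7, -12]
  -12 < parent -9 at index 1, swap → [-17, -12, 10, -7, -9]
Insert -13:
  append -13 at index 5 → [-17, -12, 10, -7, -9, -13]
  -13 < parent 10 at index 2, swap → [-17, -12, -13, -7, -9, 10]
Insert -2:
  append -2 at index 6 → [-17, -12, -13, -7, -9, 10, -2] (no swap needed)
Insert 0:
  append 0 at index 7 → [-17, -12, -13, -7, -9, 10, -2, 0] (no swap needed)
Insert 16:
  append 16 at index 8 → [-17, -12, -13, -7, -9, 10, -2, 0, 16] (no swap needed)
Insert 14:
  append 14 at index 9 → [-17, -12, -13, -7, -9, 10, -2, 0, 16, 14] (no swap needed)
Insert 11:
  append 11 at index 10 → [-17, -12, -13, -7, -9, 10, -2, 0, 16, 14, 11] (no swap needed)
Insert -5:
  append -5 at index 11 → [-17, -12, -13, -7, -9, 10, -2, 0, 16, 14, 11, -5]
  -5 < parent 10 at index 5, swap → [-17, -12, -13, -7, -9, -5, -2, 0, 16, 14, 11, 10]

[-17, -12, -13, -7, -9, -5, -2, 0, 16, 14, 11, 10]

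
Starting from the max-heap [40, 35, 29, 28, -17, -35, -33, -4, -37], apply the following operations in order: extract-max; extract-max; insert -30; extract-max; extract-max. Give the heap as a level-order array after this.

[-4, -17, -33, -30, -37, -35]

extract-max → returns 40:
  remove root 40; move last element -37 to root → [-37, 35, 29, 28, -17, -35, -33, -4]
  -37 vs larger child 35 at index 1, swap → [35, -37, 29, 28, -17, -35, -33, -4]
  -37 vs larger child 28 at index 3, swap → [35, 28, 29, -37, -17, -35, -33, -4]
  -37 vs only child -4 at index 7, swap → [35, 28, 29, -4, -17, -35, -33, -37]
extract-max → returns 35:
  remove root 35; move last element -37 to root → [-37, 28, 29, -4, -17, -35, -33]
  -37 vs larger child 29 at index 2, swap → [29, 28, -37, -4, -17, -35, -33]
  -37 vs larger child -33 at index 6, swap → [29, 28, -33, -4, -17, -35, -37]
insert -30:
  append -30 at index 7 → [29, 28, -33, -4, -17, -35, -37, -30] (no swap needed)
extract-max → returns 29:
  remove root 29; move last element -30 to root → [-30, 28, -33, -4, -17, -35, -37]
  -30 vs larger child 28 at index 1, swap → [28, -30, -33, -4, -17, -35, -37]
  -30 vs larger child -4 at index 3, swap → [28, -4, -33, -30, -17, -35, -37]
extract-max → returns 28:
  remove root 28; move last element -37 to root → [-37, -4, -33, -30, -17, -35]
  -37 vs larger child -4 at index 1, swap → [-4, -37, -33, -30, -17, -35]
  -37 vs larger child -17 at index 4, swap → [-4, -17, -33, -30, -37, -35]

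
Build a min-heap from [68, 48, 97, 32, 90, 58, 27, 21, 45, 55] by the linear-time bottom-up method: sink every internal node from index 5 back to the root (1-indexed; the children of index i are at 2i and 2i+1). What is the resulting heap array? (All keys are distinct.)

[21, 32, 27, 45, 55, 58, 97, 48, 68, 90]

sift down from index 5:
  90 vs only child 55 at index 10, swap → [68, 48, 97, 32, 55, 58, 27, 21, 45, 90]
sift down from index 4:
  32 vs smaller child 21 at index 8, swap → [68, 48, 97, 21, 55, 58, 27, 32, 45, 90]
sift down from index 3:
  97 vs smaller child 27 at index 7, swap → [68, 48, 27, 21, 55, 58, 97, 32, 45, 90]
sift down from index 2:
  48 vs smaller child 21 at index 4, swap → [68, 21, 27, 48, 55, 58, 97, 32, 45, 90]
  48 vs smaller child 32 at index 8, swap → [68, 21, 27, 32, 55, 58, 97, 48, 45, 90]
sift down from index 1:
  68 vs smaller child 21 at index 2, swap → [21, 68, 27, 32, 55, 58, 97, 48, 45, 90]
  68 vs smaller child 32 at index 4, swap → [21, 32, 27, 68, 55, 58, 97, 48, 45, 90]
  68 vs smaller child 45 at index 9, swap → [21, 32, 27, 45, 55, 58, 97, 48, 68, 90]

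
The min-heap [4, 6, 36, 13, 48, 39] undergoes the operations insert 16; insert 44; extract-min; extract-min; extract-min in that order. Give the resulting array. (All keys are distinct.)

[16, 36, 39, 44, 48]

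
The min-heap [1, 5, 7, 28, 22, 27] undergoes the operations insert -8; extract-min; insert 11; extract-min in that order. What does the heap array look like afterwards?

[5, 11, 7, 28, 22, 27]

insert -8:
  append -8 at index 6 → [1, 5, 7, 28, 22, 27, -8]
  -8 < parent 7 at index 2, swap → [1, 5, -8, 28, 22, 27, 7]
  -8 < parent 1 at index 0, swap → [-8, 5, 1, 28, 22, 27, 7]
extract-min → returns -8:
  remove root -8; move last element 7 to root → [7, 5, 1, 28, 22, 27]
  7 vs smaller child 1 at index 2, swap → [1, 5, 7, 28, 22, 27]
insert 11:
  append 11 at index 6 → [1, 5, 7, 28, 22, 27, 11] (no swap needed)
extract-min → returns 1:
  remove root 1; move last element 11 to root → [11, 5, 7, 28, 22, 27]
  11 vs smaller child 5 at index 1, swap → [5, 11, 7, 28, 22, 27]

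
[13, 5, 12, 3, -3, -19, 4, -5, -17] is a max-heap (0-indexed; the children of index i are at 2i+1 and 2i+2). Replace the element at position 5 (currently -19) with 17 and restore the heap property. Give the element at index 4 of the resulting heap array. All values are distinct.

-3

set index 5 from -19 to 17 → [13, 5, 12, 3, -3, 17, 4, -5, -17]
17 > parent 12 at index 2, swap → [13, 5, 17, 3, -3, 12, 4, -5, -17]
17 > parent 13 at index 0, swap → [17, 5, 13, 3, -3, 12, 4, -5, -17]
resulting array: [17, 5, 13, 3, -3, 12, 4, -5, -17]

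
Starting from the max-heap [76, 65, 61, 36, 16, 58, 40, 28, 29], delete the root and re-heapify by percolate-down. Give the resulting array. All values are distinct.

[65, 36, 61, 29, 16, 58, 40, 28]

remove root 76; move last element 29 to root → [29, 65, 61, 36, 16, 58, 40, 28]
29 vs larger child 65 at index 1, swap → [65, 29, 61, 36, 16, 58, 40, 28]
29 vs larger child 36 at index 3, swap → [65, 36, 61, 29, 16, 58, 40, 28]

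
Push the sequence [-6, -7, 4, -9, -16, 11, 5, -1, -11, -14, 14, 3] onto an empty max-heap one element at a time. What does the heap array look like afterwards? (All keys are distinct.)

[14, 11, 5, -7, -1, 3, 4, -9, -11, -16, -14, -6]

Insert -6:
  append -6 at index 0 → [-6] (no swap needed)
Insert -7:
  append -7 at index 1 → [-6, -7] (no swap needed)
Insert 4:
  append 4 at index 2 → [-6, -7, 4]
  4 > parent -6 at index 0, swap → [4, -7, -6]
Insert -9:
  append -9 at index 3 → [4, -7, -6, -9] (no swap needed)
Insert -16:
  append -16 at index 4 → [4, -7, -6, -9, -16] (no swap needed)
Insert 11:
  append 11 at index 5 → [4, -7, -6, -9, -16, 11]
  11 > parent -6 at index 2, swap → [4, -7, 11, -9, -16, -6]
  11 > parent 4 at index 0, swap → [11, -7, 4, -9, -16, -6]
Insert 5:
  append 5 at index 6 → [11, -7, 4, -9, -16, -6, 5]
  5 > parent 4 at index 2, swap → [11, -7, 5, -9, -16, -6, 4]
Insert -1:
  append -1 at index 7 → [11, -7, 5, -9, -16, -6, 4, -1]
  -1 > parent -9 at index 3, swap → [11, -7, 5, -1, -16, -6, 4, -9]
  -1 > parent -7 at index 1, swap → [11, -1, 5, -7, -16, -6, 4, -9]
Insert -11:
  append -11 at index 8 → [11, -1, 5, -7, -16, -6, 4, -9, -11] (no swap needed)
Insert -14:
  append -14 at index 9 → [11, -1, 5, -7, -16, -6, 4, -9, -11, -14]
  -14 > parent -16 at index 4, swap → [11, -1, 5, -7, -14, -6, 4, -9, -11, -16]
Insert 14:
  append 14 at index 10 → [11, -1, 5, -7, -14, -6, 4, -9, -11, -16, 14]
  14 > parent -14 at index 4, swap → [11, -1, 5, -7, 14, -6, 4, -9, -11, -16, -14]
  14 > parent -1 at index 1, swap → [11, 14, 5, -7, -1, -6, 4, -9, -11, -16, -14]
  14 > parent 11 at index 0, swap → [14, 11, 5, -7, -1, -6, 4, -9, -11, -16, -14]
Insert 3:
  append 3 at index 11 → [14, 11, 5, -7, -1, -6, 4, -9, -11, -16, -14, 3]
  3 > parent -6 at index 5, swap → [14, 11, 5, -7, -1, 3, 4, -9, -11, -16, -14, -6]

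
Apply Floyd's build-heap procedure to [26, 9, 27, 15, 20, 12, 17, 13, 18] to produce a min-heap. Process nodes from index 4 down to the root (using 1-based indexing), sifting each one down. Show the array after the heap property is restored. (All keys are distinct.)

[9, 13, 12, 15, 20, 27, 17, 26, 18]

sift down from index 4:
  15 vs smaller child 13 at index 8, swap → [26, 9, 27, 13, 20, 12, 17, 15, 18]
sift down from index 3:
  27 vs smaller child 12 at index 6, swap → [26, 9, 12, 13, 20, 27, 17, 15, 18]
sift down from index 2: already satisfies heap property
sift down from index 1:
  26 vs smaller child 9 at index 2, swap → [9, 26, 12, 13, 20, 27, 17, 15, 18]
  26 vs smaller child 13 at index 4, swap → [9, 13, 12, 26, 20, 27, 17, 15, 18]
  26 vs smaller child 15 at index 8, swap → [9, 13, 12, 15, 20, 27, 17, 26, 18]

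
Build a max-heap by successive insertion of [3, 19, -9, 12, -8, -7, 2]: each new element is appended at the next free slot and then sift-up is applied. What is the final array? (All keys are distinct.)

Insert 3:
  append 3 at index 0 → [3] (no swap needed)
Insert 19:
  append 19 at index 1 → [3, 19]
  19 > parent 3 at index 0, swap → [19, 3]
Insert -9:
  append -9 at index 2 → [19, 3, -9] (no swap needed)
Insert 12:
  append 12 at index 3 → [19, 3, -9, 12]
  12 > parent 3 at index 1, swap → [19, 12, -9, 3]
Insert -8:
  append -8 at index 4 → [19, 12, -9, 3, -8] (no swap needed)
Insert -7:
  append -7 at index 5 → [19, 12, -9, 3, -8, -7]
  -7 > parent -9 at index 2, swap → [19, 12, -7, 3, -8, -9]
Insert 2:
  append 2 at index 6 → [19, 12, -7, 3, -8, -9, 2]
  2 > parent -7 at index 2, swap → [19, 12, 2, 3, -8, -9, -7]

[19, 12, 2, 3, -8, -9, -7]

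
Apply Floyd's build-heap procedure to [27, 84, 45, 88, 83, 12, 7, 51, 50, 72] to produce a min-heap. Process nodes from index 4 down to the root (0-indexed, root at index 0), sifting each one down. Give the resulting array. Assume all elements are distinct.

[7, 50, 12, 51, 72, 27, 45, 84, 88, 83]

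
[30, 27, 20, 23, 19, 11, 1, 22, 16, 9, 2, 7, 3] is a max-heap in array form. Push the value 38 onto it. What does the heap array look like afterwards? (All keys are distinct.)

append 38 at index 13 → [30, 27, 20, 23, 19, 11, 1, 22, 16, 9, 2, 7, 3, 38]
38 > parent 1 at index 6, swap → [30, 27, 20, 23, 19, 11, 38, 22, 16, 9, 2, 7, 3, 1]
38 > parent 20 at index 2, swap → [30, 27, 38, 23, 19, 11, 20, 22, 16, 9, 2, 7, 3, 1]
38 > parent 30 at index 0, swap → [38, 27, 30, 23, 19, 11, 20, 22, 16, 9, 2, 7, 3, 1]

[38, 27, 30, 23, 19, 11, 20, 22, 16, 9, 2, 7, 3, 1]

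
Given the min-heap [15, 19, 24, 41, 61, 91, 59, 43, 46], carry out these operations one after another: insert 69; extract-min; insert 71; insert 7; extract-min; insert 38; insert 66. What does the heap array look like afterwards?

insert 69:
  append 69 at index 9 → [15, 19, 24, 41, 61, 91, 59, 43, 46, 69] (no swap needed)
extract-min → returns 15:
  remove root 15; move last element 69 to root → [69, 19, 24, 41, 61, 91, 59, 43, 46]
  69 vs smaller child 19 at index 1, swap → [19, 69, 24, 41, 61, 91, 59, 43, 46]
  69 vs smaller child 41 at index 3, swap → [19, 41, 24, 69, 61, 91, 59, 43, 46]
  69 vs smaller child 43 at index 7, swap → [19, 41, 24, 43, 61, 91, 59, 69, 46]
insert 71:
  append 71 at index 9 → [19, 41, 24, 43, 61, 91, 59, 69, 46, 71] (no swap needed)
insert 7:
  append 7 at index 10 → [19, 41, 24, 43, 61, 91, 59, 69, 46, 71, 7]
  7 < parent 61 at index 4, swap → [19, 41, 24, 43, 7, 91, 59, 69, 46, 71, 61]
  7 < parent 41 at index 1, swap → [19, 7, 24, 43, 41, 91, 59, 69, 46, 71, 61]
  7 < parent 19 at index 0, swap → [7, 19, 24, 43, 41, 91, 59, 69, 46, 71, 61]
extract-min → returns 7:
  remove root 7; move last element 61 to root → [61, 19, 24, 43, 41, 91, 59, 69, 46, 71]
  61 vs smaller child 19 at index 1, swap → [19, 61, 24, 43, 41, 91, 59, 69, 46, 71]
  61 vs smaller child 41 at index 4, swap → [19, 41, 24, 43, 61, 91, 59, 69, 46, 71]
insert 38:
  append 38 at index 10 → [19, 41, 24, 43, 61, 91, 59, 69, 46, 71, 38]
  38 < parent 61 at index 4, swap → [19, 41, 24, 43, 38, 91, 59, 69, 46, 71, 61]
  38 < parent 41 at index 1, swap → [19, 38, 24, 43, 41, 91, 59, 69, 46, 71, 61]
insert 66:
  append 66 at index 11 → [19, 38, 24, 43, 41, 91, 59, 69, 46, 71, 61, 66]
  66 < parent 91 at index 5, swap → [19, 38, 24, 43, 41, 66, 59, 69, 46, 71, 61, 91]

[19, 38, 24, 43, 41, 66, 59, 69, 46, 71, 61, 91]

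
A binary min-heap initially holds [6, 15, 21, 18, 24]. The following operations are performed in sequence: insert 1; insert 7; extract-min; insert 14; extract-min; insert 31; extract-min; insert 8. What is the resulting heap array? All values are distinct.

[8, 15, 14, 18, 24, 31, 21]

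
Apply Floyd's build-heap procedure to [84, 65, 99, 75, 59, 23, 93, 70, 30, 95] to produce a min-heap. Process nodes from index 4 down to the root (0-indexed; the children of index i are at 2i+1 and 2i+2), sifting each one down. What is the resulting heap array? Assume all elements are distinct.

[23, 30, 84, 65, 59, 99, 93, 70, 75, 95]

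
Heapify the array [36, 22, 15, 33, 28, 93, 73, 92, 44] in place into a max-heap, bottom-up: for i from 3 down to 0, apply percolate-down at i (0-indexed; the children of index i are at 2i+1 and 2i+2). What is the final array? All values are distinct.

sift down from index 3:
  33 vs larger child 92 at index 7, swap → [36, 22, 15, 92, 28, 93, 73, 33, 44]
sift down from index 2:
  15 vs larger child 93 at index 5, swap → [36, 22, 93, 92, 28, 15, 73, 33, 44]
sift down from index 1:
  22 vs larger child 92 at index 3, swap → [36, 92, 93, 22, 28, 15, 73, 33, 44]
  22 vs larger child 44 at index 8, swap → [36, 92, 93, 44, 28, 15, 73, 33, 22]
sift down from index 0:
  36 vs larger child 93 at index 2, swap → [93, 92, 36, 44, 28, 15, 73, 33, 22]
  36 vs larger child 73 at index 6, swap → [93, 92, 73, 44, 28, 15, 36, 33, 22]

[93, 92, 73, 44, 28, 15, 36, 33, 22]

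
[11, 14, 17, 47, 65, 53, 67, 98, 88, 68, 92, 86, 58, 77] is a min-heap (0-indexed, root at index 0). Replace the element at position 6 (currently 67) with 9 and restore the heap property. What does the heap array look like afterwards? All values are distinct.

set index 6 from 67 to 9 → [11, 14, 17, 47, 65, 53, 9, 98, 88, 68, 92, 86, 58, 77]
9 < parent 17 at index 2, swap → [11, 14, 9, 47, 65, 53, 17, 98, 88, 68, 92, 86, 58, 77]
9 < parent 11 at index 0, swap → [9, 14, 11, 47, 65, 53, 17, 98, 88, 68, 92, 86, 58, 77]

[9, 14, 11, 47, 65, 53, 17, 98, 88, 68, 92, 86, 58, 77]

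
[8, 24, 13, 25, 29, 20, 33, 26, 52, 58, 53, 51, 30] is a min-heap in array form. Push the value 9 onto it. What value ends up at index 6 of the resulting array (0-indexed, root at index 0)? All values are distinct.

append 9 at index 13 → [8, 24, 13, 25, 29, 20, 33, 26, 52, 58, 53, 51, 30, 9]
9 < parent 33 at index 6, swap → [8, 24, 13, 25, 29, 20, 9, 26, 52, 58, 53, 51, 30, 33]
9 < parent 13 at index 2, swap → [8, 24, 9, 25, 29, 20, 13, 26, 52, 58, 53, 51, 30, 33]
resulting array: [8, 24, 9, 25, 29, 20, 13, 26, 52, 58, 53, 51, 30, 33]

13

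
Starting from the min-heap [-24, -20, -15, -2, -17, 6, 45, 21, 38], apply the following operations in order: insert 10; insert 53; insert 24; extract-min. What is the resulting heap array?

insert 10:
  append 10 at index 9 → [-24, -20, -15, -2, -17, 6, 45, 21, 38, 10] (no swap needed)
insert 53:
  append 53 at index 10 → [-24, -20, -15, -2, -17, 6, 45, 21, 38, 10, 53] (no swap needed)
insert 24:
  append 24 at index 11 → [-24, -20, -15, -2, -17, 6, 45, 21, 38, 10, 53, 24] (no swap needed)
extract-min → returns -24:
  remove root -24; move last element 24 to root → [24, -20, -15, -2, -17, 6, 45, 21, 38, 10, 53]
  24 vs smaller child -20 at index 1, swap → [-20, 24, -15, -2, -17, 6, 45, 21, 38, 10, 53]
  24 vs smaller child -17 at index 4, swap → [-20, -17, -15, -2, 24, 6, 45, 21, 38, 10, 53]
  24 vs smaller child 10 at index 9, swap → [-20, -17, -15, -2, 10, 6, 45, 21, 38, 24, 53]

[-20, -17, -15, -2, 10, 6, 45, 21, 38, 24, 53]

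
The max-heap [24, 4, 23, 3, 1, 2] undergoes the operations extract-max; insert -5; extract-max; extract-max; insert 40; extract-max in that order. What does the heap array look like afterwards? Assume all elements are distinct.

extract-max → returns 24:
  remove root 24; move last element 2 to root → [2, 4, 23, 3, 1]
  2 vs larger child 23 at index 2, swap → [23, 4, 2, 3, 1]
insert -5:
  append -5 at index 5 → [23, 4, 2, 3, 1, -5] (no swap needed)
extract-max → returns 23:
  remove root 23; move last element -5 to root → [-5, 4, 2, 3, 1]
  -5 vs larger child 4 at index 1, swap → [4, -5, 2, 3, 1]
  -5 vs larger child 3 at index 3, swap → [4, 3, 2, -5, 1]
extract-max → returns 4:
  remove root 4; move last element 1 to root → [1, 3, 2, -5]
  1 vs larger child 3 at index 1, swap → [3, 1, 2, -5]
insert 40:
  append 40 at index 4 → [3, 1, 2, -5, 40]
  40 > parent 1 at index 1, swap → [3, 40, 2, -5, 1]
  40 > parent 3 at index 0, swap → [40, 3, 2, -5, 1]
extract-max → returns 40:
  remove root 40; move last element 1 to root → [1, 3, 2, -5]
  1 vs larger child 3 at index 1, swap → [3, 1, 2, -5]

[3, 1, 2, -5]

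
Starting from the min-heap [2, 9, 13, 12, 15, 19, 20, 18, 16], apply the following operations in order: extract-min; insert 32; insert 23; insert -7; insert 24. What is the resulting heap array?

[-7, 9, 13, 16, 12, 19, 20, 18, 32, 23, 15, 24]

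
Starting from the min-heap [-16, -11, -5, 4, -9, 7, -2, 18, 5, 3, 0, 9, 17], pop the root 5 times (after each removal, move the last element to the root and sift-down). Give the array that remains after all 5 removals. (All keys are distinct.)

[0, 3, 7, 4, 5, 9, 17, 18]

extract-min #1 returns -16:
  remove root -16; move last element 17 to root → [17, -11, -5, 4, -9, 7, -2, 18, 5, 3, 0, 9]
  17 vs smaller child -11 at index 1, swap → [-11, 17, -5, 4, -9, 7, -2, 18, 5, 3, 0, 9]
  17 vs smaller child -9 at index 4, swap → [-11, -9, -5, 4, 17, 7, -2, 18, 5, 3, 0, 9]
  17 vs smaller child 0 at index 10, swap → [-11, -9, -5, 4, 0, 7, -2, 18, 5, 3, 17, 9]
extract-min #2 returns -11:
  remove root -11; move last element 9 to root → [9, -9, -5, 4, 0, 7, -2, 18, 5, 3, 17]
  9 vs smaller child -9 at index 1, swap → [-9, 9, -5, 4, 0, 7, -2, 18, 5, 3, 17]
  9 vs smaller child 0 at index 4, swap → [-9, 0, -5, 4, 9, 7, -2, 18, 5, 3, 17]
  9 vs smaller child 3 at index 9, swap → [-9, 0, -5, 4, 3, 7, -2, 18, 5, 9, 17]
extract-min #3 returns -9:
  remove root -9; move last element 17 to root → [17, 0, -5, 4, 3, 7, -2, 18, 5, 9]
  17 vs smaller child -5 at index 2, swap → [-5, 0, 17, 4, 3, 7, -2, 18, 5, 9]
  17 vs smaller child -2 at index 6, swap → [-5, 0, -2, 4, 3, 7, 17, 18, 5, 9]
extract-min #4 returns -5:
  remove root -5; move last element 9 to root → [9, 0, -2, 4, 3, 7, 17, 18, 5]
  9 vs smaller child -2 at index 2, swap → [-2, 0, 9, 4, 3, 7, 17, 18, 5]
  9 vs smaller child 7 at index 5, swap → [-2, 0, 7, 4, 3, 9, 17, 18, 5]
extract-min #5 returns -2:
  remove root -2; move last element 5 to root → [5, 0, 7, 4, 3, 9, 17, 18]
  5 vs smaller child 0 at index 1, swap → [0, 5, 7, 4, 3, 9, 17, 18]
  5 vs smaller child 3 at index 4, swap → [0, 3, 7, 4, 5, 9, 17, 18]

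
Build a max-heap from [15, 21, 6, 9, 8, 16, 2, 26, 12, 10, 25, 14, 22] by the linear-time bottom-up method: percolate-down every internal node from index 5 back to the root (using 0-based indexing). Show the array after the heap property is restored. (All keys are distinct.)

[26, 25, 22, 21, 15, 16, 2, 9, 12, 10, 8, 14, 6]

sift down from index 5:
  16 vs larger child 22 at index 12, swap → [15, 21, 6, 9, 8, 22, 2, 26, 12, 10, 25, 14, 16]
sift down from index 4:
  8 vs larger child 25 at index 10, swap → [15, 21, 6, 9, 25, 22, 2, 26, 12, 10, 8, 14, 16]
sift down from index 3:
  9 vs larger child 26 at index 7, swap → [15, 21, 6, 26, 25, 22, 2, 9, 12, 10, 8, 14, 16]
sift down from index 2:
  6 vs larger child 22 at index 5, swap → [15, 21, 22, 26, 25, 6, 2, 9, 12, 10, 8, 14, 16]
  6 vs larger child 16 at index 12, swap → [15, 21, 22, 26, 25, 16, 2, 9, 12, 10, 8, 14, 6]
sift down from index 1:
  21 vs larger child 26 at index 3, swap → [15, 26, 22, 21, 25, 16, 2, 9, 12, 10, 8, 14, 6]
sift down from index 0:
  15 vs larger child 26 at index 1, swap → [26, 15, 22, 21, 25, 16, 2, 9, 12, 10, 8, 14, 6]
  15 vs larger child 25 at index 4, swap → [26, 25, 22, 21, 15, 16, 2, 9, 12, 10, 8, 14, 6]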